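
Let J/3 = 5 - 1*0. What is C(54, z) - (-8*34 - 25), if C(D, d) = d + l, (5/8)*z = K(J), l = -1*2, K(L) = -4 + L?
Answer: 1563/5 ≈ 312.60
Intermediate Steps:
J = 15 (J = 3*(5 - 1*0) = 3*(5 + 0) = 3*5 = 15)
l = -2
z = 88/5 (z = 8*(-4 + 15)/5 = (8/5)*11 = 88/5 ≈ 17.600)
C(D, d) = -2 + d (C(D, d) = d - 2 = -2 + d)
C(54, z) - (-8*34 - 25) = (-2 + 88/5) - (-8*34 - 25) = 78/5 - (-272 - 25) = 78/5 - 1*(-297) = 78/5 + 297 = 1563/5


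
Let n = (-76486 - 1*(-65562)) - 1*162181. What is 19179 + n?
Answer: -153926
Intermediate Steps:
n = -173105 (n = (-76486 + 65562) - 162181 = -10924 - 162181 = -173105)
19179 + n = 19179 - 173105 = -153926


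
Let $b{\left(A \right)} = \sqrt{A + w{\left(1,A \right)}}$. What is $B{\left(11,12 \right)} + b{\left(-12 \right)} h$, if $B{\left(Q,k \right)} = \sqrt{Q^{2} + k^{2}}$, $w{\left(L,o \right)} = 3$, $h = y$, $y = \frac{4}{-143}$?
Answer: $\sqrt{265} - \frac{12 i}{143} \approx 16.279 - 0.083916 i$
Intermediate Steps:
$y = - \frac{4}{143}$ ($y = 4 \left(- \frac{1}{143}\right) = - \frac{4}{143} \approx -0.027972$)
$h = - \frac{4}{143} \approx -0.027972$
$b{\left(A \right)} = \sqrt{3 + A}$ ($b{\left(A \right)} = \sqrt{A + 3} = \sqrt{3 + A}$)
$B{\left(11,12 \right)} + b{\left(-12 \right)} h = \sqrt{11^{2} + 12^{2}} + \sqrt{3 - 12} \left(- \frac{4}{143}\right) = \sqrt{121 + 144} + \sqrt{-9} \left(- \frac{4}{143}\right) = \sqrt{265} + 3 i \left(- \frac{4}{143}\right) = \sqrt{265} - \frac{12 i}{143}$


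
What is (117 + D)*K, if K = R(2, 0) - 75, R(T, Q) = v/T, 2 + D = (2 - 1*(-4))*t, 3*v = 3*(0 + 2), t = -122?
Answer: 45658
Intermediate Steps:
v = 2 (v = (3*(0 + 2))/3 = (3*2)/3 = (1/3)*6 = 2)
D = -734 (D = -2 + (2 - 1*(-4))*(-122) = -2 + (2 + 4)*(-122) = -2 + 6*(-122) = -2 - 732 = -734)
R(T, Q) = 2/T
K = -74 (K = 2/2 - 75 = 2*(1/2) - 75 = 1 - 75 = -74)
(117 + D)*K = (117 - 734)*(-74) = -617*(-74) = 45658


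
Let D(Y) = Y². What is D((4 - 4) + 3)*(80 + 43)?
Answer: 1107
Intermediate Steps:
D((4 - 4) + 3)*(80 + 43) = ((4 - 4) + 3)²*(80 + 43) = (0 + 3)²*123 = 3²*123 = 9*123 = 1107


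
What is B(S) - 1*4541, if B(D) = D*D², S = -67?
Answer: -305304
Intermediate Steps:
B(D) = D³
B(S) - 1*4541 = (-67)³ - 1*4541 = -300763 - 4541 = -305304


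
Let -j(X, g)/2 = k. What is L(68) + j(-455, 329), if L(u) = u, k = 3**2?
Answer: 50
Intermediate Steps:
k = 9
j(X, g) = -18 (j(X, g) = -2*9 = -18)
L(68) + j(-455, 329) = 68 - 18 = 50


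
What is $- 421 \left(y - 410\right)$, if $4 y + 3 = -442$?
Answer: $\frac{877785}{4} \approx 2.1945 \cdot 10^{5}$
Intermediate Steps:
$y = - \frac{445}{4}$ ($y = - \frac{3}{4} + \frac{1}{4} \left(-442\right) = - \frac{3}{4} - \frac{221}{2} = - \frac{445}{4} \approx -111.25$)
$- 421 \left(y - 410\right) = - 421 \left(- \frac{445}{4} - 410\right) = \left(-421\right) \left(- \frac{2085}{4}\right) = \frac{877785}{4}$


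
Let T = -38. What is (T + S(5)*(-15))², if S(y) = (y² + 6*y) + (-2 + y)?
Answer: 824464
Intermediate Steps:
S(y) = -2 + y² + 7*y
(T + S(5)*(-15))² = (-38 + (-2 + 5² + 7*5)*(-15))² = (-38 + (-2 + 25 + 35)*(-15))² = (-38 + 58*(-15))² = (-38 - 870)² = (-908)² = 824464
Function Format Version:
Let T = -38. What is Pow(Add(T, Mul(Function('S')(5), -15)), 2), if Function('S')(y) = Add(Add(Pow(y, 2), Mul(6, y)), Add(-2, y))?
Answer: 824464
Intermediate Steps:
Function('S')(y) = Add(-2, Pow(y, 2), Mul(7, y))
Pow(Add(T, Mul(Function('S')(5), -15)), 2) = Pow(Add(-38, Mul(Add(-2, Pow(5, 2), Mul(7, 5)), -15)), 2) = Pow(Add(-38, Mul(Add(-2, 25, 35), -15)), 2) = Pow(Add(-38, Mul(58, -15)), 2) = Pow(Add(-38, -870), 2) = Pow(-908, 2) = 824464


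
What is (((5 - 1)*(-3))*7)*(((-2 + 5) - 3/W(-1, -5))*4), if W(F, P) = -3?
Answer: -1344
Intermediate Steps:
(((5 - 1)*(-3))*7)*(((-2 + 5) - 3/W(-1, -5))*4) = (((5 - 1)*(-3))*7)*(((-2 + 5) - 3/(-3))*4) = ((4*(-3))*7)*((3 - 3*(-⅓))*4) = (-12*7)*((3 + 1)*4) = -336*4 = -84*16 = -1344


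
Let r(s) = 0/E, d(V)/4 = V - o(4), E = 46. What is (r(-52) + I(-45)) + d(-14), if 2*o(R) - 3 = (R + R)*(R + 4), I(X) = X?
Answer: -235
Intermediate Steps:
o(R) = 3/2 + R*(4 + R) (o(R) = 3/2 + ((R + R)*(R + 4))/2 = 3/2 + ((2*R)*(4 + R))/2 = 3/2 + (2*R*(4 + R))/2 = 3/2 + R*(4 + R))
d(V) = -134 + 4*V (d(V) = 4*(V - (3/2 + 4**2 + 4*4)) = 4*(V - (3/2 + 16 + 16)) = 4*(V - 1*67/2) = 4*(V - 67/2) = 4*(-67/2 + V) = -134 + 4*V)
r(s) = 0 (r(s) = 0/46 = 0*(1/46) = 0)
(r(-52) + I(-45)) + d(-14) = (0 - 45) + (-134 + 4*(-14)) = -45 + (-134 - 56) = -45 - 190 = -235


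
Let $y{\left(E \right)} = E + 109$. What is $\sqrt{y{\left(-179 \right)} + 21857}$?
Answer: $\sqrt{21787} \approx 147.6$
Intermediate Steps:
$y{\left(E \right)} = 109 + E$
$\sqrt{y{\left(-179 \right)} + 21857} = \sqrt{\left(109 - 179\right) + 21857} = \sqrt{-70 + 21857} = \sqrt{21787}$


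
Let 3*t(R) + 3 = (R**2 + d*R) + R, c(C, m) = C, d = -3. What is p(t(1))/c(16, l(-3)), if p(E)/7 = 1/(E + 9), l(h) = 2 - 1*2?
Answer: 21/368 ≈ 0.057065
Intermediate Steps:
l(h) = 0 (l(h) = 2 - 2 = 0)
t(R) = -1 - 2*R/3 + R**2/3 (t(R) = -1 + ((R**2 - 3*R) + R)/3 = -1 + (R**2 - 2*R)/3 = -1 + (-2*R/3 + R**2/3) = -1 - 2*R/3 + R**2/3)
p(E) = 7/(9 + E) (p(E) = 7/(E + 9) = 7/(9 + E))
p(t(1))/c(16, l(-3)) = (7/(9 + (-1 - 2/3*1 + (1/3)*1**2)))/16 = (7/(9 + (-1 - 2/3 + (1/3)*1)))*(1/16) = (7/(9 + (-1 - 2/3 + 1/3)))*(1/16) = (7/(9 - 4/3))*(1/16) = (7/(23/3))*(1/16) = (7*(3/23))*(1/16) = (21/23)*(1/16) = 21/368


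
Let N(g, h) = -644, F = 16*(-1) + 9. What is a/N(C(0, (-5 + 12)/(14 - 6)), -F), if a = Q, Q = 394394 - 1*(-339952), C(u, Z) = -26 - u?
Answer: -367173/322 ≈ -1140.3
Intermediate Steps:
F = -7 (F = -16 + 9 = -7)
Q = 734346 (Q = 394394 + 339952 = 734346)
a = 734346
a/N(C(0, (-5 + 12)/(14 - 6)), -F) = 734346/(-644) = 734346*(-1/644) = -367173/322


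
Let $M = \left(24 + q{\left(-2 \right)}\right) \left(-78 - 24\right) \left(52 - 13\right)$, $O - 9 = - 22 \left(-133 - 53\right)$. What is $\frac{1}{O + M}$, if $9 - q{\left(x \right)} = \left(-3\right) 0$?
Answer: $- \frac{1}{127173} \approx -7.8633 \cdot 10^{-6}$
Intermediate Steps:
$q{\left(x \right)} = 9$ ($q{\left(x \right)} = 9 - \left(-3\right) 0 = 9 - 0 = 9 + 0 = 9$)
$O = 4101$ ($O = 9 - 22 \left(-133 - 53\right) = 9 - -4092 = 9 + 4092 = 4101$)
$M = -131274$ ($M = \left(24 + 9\right) \left(-78 - 24\right) \left(52 - 13\right) = 33 \left(-102\right) 39 = \left(-3366\right) 39 = -131274$)
$\frac{1}{O + M} = \frac{1}{4101 - 131274} = \frac{1}{-127173} = - \frac{1}{127173}$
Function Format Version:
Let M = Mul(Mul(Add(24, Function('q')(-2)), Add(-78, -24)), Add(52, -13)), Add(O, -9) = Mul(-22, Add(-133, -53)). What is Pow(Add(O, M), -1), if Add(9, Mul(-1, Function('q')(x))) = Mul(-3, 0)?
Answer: Rational(-1, 127173) ≈ -7.8633e-6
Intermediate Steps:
Function('q')(x) = 9 (Function('q')(x) = Add(9, Mul(-1, Mul(-3, 0))) = Add(9, Mul(-1, 0)) = Add(9, 0) = 9)
O = 4101 (O = Add(9, Mul(-22, Add(-133, -53))) = Add(9, Mul(-22, -186)) = Add(9, 4092) = 4101)
M = -131274 (M = Mul(Mul(Add(24, 9), Add(-78, -24)), Add(52, -13)) = Mul(Mul(33, -102), 39) = Mul(-3366, 39) = -131274)
Pow(Add(O, M), -1) = Pow(Add(4101, -131274), -1) = Pow(-127173, -1) = Rational(-1, 127173)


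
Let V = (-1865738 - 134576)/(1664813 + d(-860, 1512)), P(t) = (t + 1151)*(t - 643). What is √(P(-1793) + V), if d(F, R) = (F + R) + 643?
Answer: √1085321200922745914/833054 ≈ 1250.6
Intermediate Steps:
d(F, R) = 643 + F + R
P(t) = (-643 + t)*(1151 + t) (P(t) = (1151 + t)*(-643 + t) = (-643 + t)*(1151 + t))
V = -1000157/833054 (V = (-1865738 - 134576)/(1664813 + (643 - 860 + 1512)) = -2000314/(1664813 + 1295) = -2000314/1666108 = -2000314*1/1666108 = -1000157/833054 ≈ -1.2006)
√(P(-1793) + V) = √((-740093 + (-1793)² + 508*(-1793)) - 1000157/833054) = √((-740093 + 3214849 - 910844) - 1000157/833054) = √(1563912 - 1000157/833054) = √(1302822147091/833054) = √1085321200922745914/833054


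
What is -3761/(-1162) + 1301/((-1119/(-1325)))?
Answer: 2007293209/1300278 ≈ 1543.7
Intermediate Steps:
-3761/(-1162) + 1301/((-1119/(-1325))) = -3761*(-1/1162) + 1301/((-1119*(-1/1325))) = 3761/1162 + 1301/(1119/1325) = 3761/1162 + 1301*(1325/1119) = 3761/1162 + 1723825/1119 = 2007293209/1300278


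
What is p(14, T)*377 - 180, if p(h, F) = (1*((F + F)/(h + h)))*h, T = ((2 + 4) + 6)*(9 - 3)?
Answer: 26964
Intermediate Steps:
T = 72 (T = (6 + 6)*6 = 12*6 = 72)
p(h, F) = F (p(h, F) = (1*((2*F)/((2*h))))*h = (1*((2*F)*(1/(2*h))))*h = (1*(F/h))*h = (F/h)*h = F)
p(14, T)*377 - 180 = 72*377 - 180 = 27144 - 180 = 26964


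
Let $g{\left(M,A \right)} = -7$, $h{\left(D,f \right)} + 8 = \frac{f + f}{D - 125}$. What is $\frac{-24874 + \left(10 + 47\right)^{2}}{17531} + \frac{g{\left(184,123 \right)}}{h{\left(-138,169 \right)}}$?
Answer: $- \frac{20533679}{42810702} \approx -0.47964$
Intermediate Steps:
$h{\left(D,f \right)} = -8 + \frac{2 f}{-125 + D}$ ($h{\left(D,f \right)} = -8 + \frac{f + f}{D - 125} = -8 + \frac{2 f}{-125 + D}$)
$\frac{-24874 + \left(10 + 47\right)^{2}}{17531} + \frac{g{\left(184,123 \right)}}{h{\left(-138,169 \right)}} = \frac{-24874 + \left(10 + 47\right)^{2}}{17531} - \frac{7}{2 \frac{1}{-125 - 138} \left(500 + 169 - -552\right)} = \left(-24874 + 57^{2}\right) \frac{1}{17531} - \frac{7}{2 \frac{1}{-263} \left(500 + 169 + 552\right)} = \left(-24874 + 3249\right) \frac{1}{17531} - \frac{7}{2 \left(- \frac{1}{263}\right) 1221} = \left(-21625\right) \frac{1}{17531} - \frac{7}{- \frac{2442}{263}} = - \frac{21625}{17531} - - \frac{1841}{2442} = - \frac{21625}{17531} + \frac{1841}{2442} = - \frac{20533679}{42810702}$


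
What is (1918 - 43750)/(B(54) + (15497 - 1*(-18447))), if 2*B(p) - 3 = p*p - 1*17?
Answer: -41832/35395 ≈ -1.1819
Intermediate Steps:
B(p) = -7 + p²/2 (B(p) = 3/2 + (p*p - 1*17)/2 = 3/2 + (p² - 17)/2 = 3/2 + (-17 + p²)/2 = 3/2 + (-17/2 + p²/2) = -7 + p²/2)
(1918 - 43750)/(B(54) + (15497 - 1*(-18447))) = (1918 - 43750)/((-7 + (½)*54²) + (15497 - 1*(-18447))) = -41832/((-7 + (½)*2916) + (15497 + 18447)) = -41832/((-7 + 1458) + 33944) = -41832/(1451 + 33944) = -41832/35395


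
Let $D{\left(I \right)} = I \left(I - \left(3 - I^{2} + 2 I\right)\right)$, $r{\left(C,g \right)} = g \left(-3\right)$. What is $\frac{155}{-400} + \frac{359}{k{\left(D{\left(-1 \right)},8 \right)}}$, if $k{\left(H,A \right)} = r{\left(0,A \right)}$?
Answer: $- \frac{3683}{240} \approx -15.346$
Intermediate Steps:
$r{\left(C,g \right)} = - 3 g$
$D{\left(I \right)} = I \left(-3 + I^{2} - I\right)$ ($D{\left(I \right)} = I \left(I - \left(3 - I^{2} + 2 I\right)\right) = I \left(-3 + I^{2} - I\right)$)
$k{\left(H,A \right)} = - 3 A$
$\frac{155}{-400} + \frac{359}{k{\left(D{\left(-1 \right)},8 \right)}} = \frac{155}{-400} + \frac{359}{\left(-3\right) 8} = 155 \left(- \frac{1}{400}\right) + \frac{359}{-24} = - \frac{31}{80} + 359 \left(- \frac{1}{24}\right) = - \frac{31}{80} - \frac{359}{24} = - \frac{3683}{240}$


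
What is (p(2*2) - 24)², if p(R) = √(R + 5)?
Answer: 441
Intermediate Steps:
p(R) = √(5 + R)
(p(2*2) - 24)² = (√(5 + 2*2) - 24)² = (√(5 + 4) - 24)² = (√9 - 24)² = (3 - 24)² = (-21)² = 441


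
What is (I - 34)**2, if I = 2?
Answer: 1024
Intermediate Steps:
(I - 34)**2 = (2 - 34)**2 = (-32)**2 = 1024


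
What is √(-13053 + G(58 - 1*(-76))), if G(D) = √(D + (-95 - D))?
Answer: √(-13053 + I*√95) ≈ 0.0427 + 114.25*I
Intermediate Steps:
G(D) = I*√95 (G(D) = √(-95) = I*√95)
√(-13053 + G(58 - 1*(-76))) = √(-13053 + I*√95)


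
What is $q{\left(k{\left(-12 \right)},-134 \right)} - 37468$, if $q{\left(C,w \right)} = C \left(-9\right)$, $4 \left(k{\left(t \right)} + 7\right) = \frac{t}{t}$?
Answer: $- \frac{149629}{4} \approx -37407.0$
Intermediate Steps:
$k{\left(t \right)} = - \frac{27}{4}$ ($k{\left(t \right)} = -7 + \frac{t \frac{1}{t}}{4} = -7 + \frac{1}{4} \cdot 1 = -7 + \frac{1}{4} = - \frac{27}{4}$)
$q{\left(C,w \right)} = - 9 C$
$q{\left(k{\left(-12 \right)},-134 \right)} - 37468 = \left(-9\right) \left(- \frac{27}{4}\right) - 37468 = \frac{243}{4} - 37468 = - \frac{149629}{4}$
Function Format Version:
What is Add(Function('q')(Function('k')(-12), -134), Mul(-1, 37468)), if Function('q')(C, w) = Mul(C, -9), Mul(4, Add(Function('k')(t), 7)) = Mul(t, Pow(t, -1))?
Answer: Rational(-149629, 4) ≈ -37407.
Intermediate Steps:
Function('k')(t) = Rational(-27, 4) (Function('k')(t) = Add(-7, Mul(Rational(1, 4), Mul(t, Pow(t, -1)))) = Add(-7, Mul(Rational(1, 4), 1)) = Add(-7, Rational(1, 4)) = Rational(-27, 4))
Function('q')(C, w) = Mul(-9, C)
Add(Function('q')(Function('k')(-12), -134), Mul(-1, 37468)) = Add(Mul(-9, Rational(-27, 4)), Mul(-1, 37468)) = Add(Rational(243, 4), -37468) = Rational(-149629, 4)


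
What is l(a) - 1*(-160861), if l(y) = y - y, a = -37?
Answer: 160861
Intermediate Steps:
l(y) = 0
l(a) - 1*(-160861) = 0 - 1*(-160861) = 0 + 160861 = 160861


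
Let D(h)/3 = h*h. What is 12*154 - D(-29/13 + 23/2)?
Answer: 1075005/676 ≈ 1590.2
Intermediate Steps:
D(h) = 3*h² (D(h) = 3*(h*h) = 3*h²)
12*154 - D(-29/13 + 23/2) = 12*154 - 3*(-29/13 + 23/2)² = 1848 - 3*(-29*1/13 + 23*(½))² = 1848 - 3*(-29/13 + 23/2)² = 1848 - 3*(241/26)² = 1848 - 3*58081/676 = 1848 - 1*174243/676 = 1848 - 174243/676 = 1075005/676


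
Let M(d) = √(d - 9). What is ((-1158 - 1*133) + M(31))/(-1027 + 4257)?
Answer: -1291/3230 + √22/3230 ≈ -0.39824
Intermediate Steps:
M(d) = √(-9 + d)
((-1158 - 1*133) + M(31))/(-1027 + 4257) = ((-1158 - 1*133) + √(-9 + 31))/(-1027 + 4257) = ((-1158 - 133) + √22)/3230 = (-1291 + √22)*(1/3230) = -1291/3230 + √22/3230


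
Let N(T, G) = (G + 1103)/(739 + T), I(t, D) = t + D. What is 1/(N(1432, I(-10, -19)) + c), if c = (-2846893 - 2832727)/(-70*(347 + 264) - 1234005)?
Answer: 554375705/2740342274 ≈ 0.20230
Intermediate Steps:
I(t, D) = D + t
N(T, G) = (1103 + G)/(739 + T)
c = 1135924/255355 (c = -5679620/(-70*611 - 1234005) = -5679620/(-42770 - 1234005) = -5679620/(-1276775) = -5679620*(-1/1276775) = 1135924/255355 ≈ 4.4484)
1/(N(1432, I(-10, -19)) + c) = 1/((1103 + (-19 - 10))/(739 + 1432) + 1135924/255355) = 1/((1103 - 29)/2171 + 1135924/255355) = 1/((1/2171)*1074 + 1135924/255355) = 1/(1074/2171 + 1135924/255355) = 1/(2740342274/554375705) = 554375705/2740342274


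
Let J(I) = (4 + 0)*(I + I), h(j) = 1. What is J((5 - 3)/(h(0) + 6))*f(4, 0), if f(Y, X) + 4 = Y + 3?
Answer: 48/7 ≈ 6.8571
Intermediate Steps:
f(Y, X) = -1 + Y (f(Y, X) = -4 + (Y + 3) = -4 + (3 + Y) = -1 + Y)
J(I) = 8*I (J(I) = 4*(2*I) = 8*I)
J((5 - 3)/(h(0) + 6))*f(4, 0) = (8*((5 - 3)/(1 + 6)))*(-1 + 4) = (8*(2/7))*3 = (16/7)*3 = 48/7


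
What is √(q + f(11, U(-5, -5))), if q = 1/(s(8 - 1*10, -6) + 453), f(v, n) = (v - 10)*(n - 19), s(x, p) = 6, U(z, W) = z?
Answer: I*√561765/153 ≈ 4.8988*I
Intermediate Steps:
f(v, n) = (-19 + n)*(-10 + v) (f(v, n) = (-10 + v)*(-19 + n) = (-19 + n)*(-10 + v))
q = 1/459 (q = 1/(6 + 453) = 1/459 ≈ 0.0021787)
√(q + f(11, U(-5, -5))) = √(1/459 + (190 - 19*11 - 10*(-5) - 5*11)) = √(1/459 + (190 - 209 + 50 - 55)) = √(1/459 - 24) = √(-11015/459) = I*√561765/153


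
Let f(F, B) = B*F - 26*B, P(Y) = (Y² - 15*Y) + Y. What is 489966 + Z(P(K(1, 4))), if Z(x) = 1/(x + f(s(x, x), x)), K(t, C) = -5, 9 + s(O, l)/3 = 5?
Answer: 1722230489/3515 ≈ 4.8997e+5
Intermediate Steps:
s(O, l) = -12 (s(O, l) = -27 + 3*5 = -27 + 15 = -12)
P(Y) = Y² - 14*Y
f(F, B) = -26*B + B*F
Z(x) = -1/(37*x) (Z(x) = 1/(x + x*(-26 - 12)) = 1/(x + x*(-38)) = 1/(x - 38*x) = 1/(-37*x) = -1/(37*x))
489966 + Z(P(K(1, 4))) = 489966 - (-1/(5*(-14 - 5)))/37 = 489966 - 1/(37*((-5*(-19)))) = 489966 - 1/37/95 = 489966 - 1/37*1/95 = 489966 - 1/3515 = 1722230489/3515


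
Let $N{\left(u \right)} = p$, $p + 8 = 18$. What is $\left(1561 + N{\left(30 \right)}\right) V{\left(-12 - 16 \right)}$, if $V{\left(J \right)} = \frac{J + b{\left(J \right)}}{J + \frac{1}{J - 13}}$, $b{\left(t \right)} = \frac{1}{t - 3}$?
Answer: $\frac{55973159}{35619} \approx 1571.4$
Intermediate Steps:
$b{\left(t \right)} = \frac{1}{-3 + t}$
$p = 10$ ($p = -8 + 18 = 10$)
$V{\left(J \right)} = \frac{J + \frac{1}{-3 + J}}{J + \frac{1}{-13 + J}}$ ($V{\left(J \right)} = \frac{J + \frac{1}{-3 + J}}{J + \frac{1}{J - 13}} = \frac{J + \frac{1}{-3 + J}}{J + \frac{1}{-13 + J}}$)
$N{\left(u \right)} = 10$
$\left(1561 + N{\left(30 \right)}\right) V{\left(-12 - 16 \right)} = \left(1561 + 10\right) \frac{-13 - 28 + \left(-12 - 16\right) \left(-13 - 28\right) \left(-3 - 28\right)}{\left(-3 - 28\right) \left(1 + \left(-12 - 16\right)^{2} - 13 \left(-12 - 16\right)\right)} = 1571 \frac{-13 - 28 + \left(-12 - 16\right) \left(-13 - 28\right) \left(-3 - 28\right)}{\left(-3 - 28\right) \left(1 + \left(-12 - 16\right)^{2} - 13 \left(-12 - 16\right)\right)} = 1571 \frac{-13 - 28 - 28 \left(-13 - 28\right) \left(-3 - 28\right)}{\left(-3 - 28\right) \left(1 + \left(-28\right)^{2} - -364\right)} = 1571 \frac{-13 - 28 - \left(-1148\right) \left(-31\right)}{\left(-31\right) \left(1 + 784 + 364\right)} = 1571 \left(- \frac{-13 - 28 - 35588}{31 \cdot 1149}\right) = 1571 \left(\left(- \frac{1}{31}\right) \frac{1}{1149} \left(-35629\right)\right) = 1571 \cdot \frac{35629}{35619} = \frac{55973159}{35619}$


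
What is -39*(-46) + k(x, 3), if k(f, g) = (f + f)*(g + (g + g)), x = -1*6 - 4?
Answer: 1614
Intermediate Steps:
x = -10 (x = -6 - 4 = -10)
k(f, g) = 6*f*g (k(f, g) = (2*f)*(g + 2*g) = (2*f)*(3*g) = 6*f*g)
-39*(-46) + k(x, 3) = -39*(-46) + 6*(-10)*3 = 1794 - 180 = 1614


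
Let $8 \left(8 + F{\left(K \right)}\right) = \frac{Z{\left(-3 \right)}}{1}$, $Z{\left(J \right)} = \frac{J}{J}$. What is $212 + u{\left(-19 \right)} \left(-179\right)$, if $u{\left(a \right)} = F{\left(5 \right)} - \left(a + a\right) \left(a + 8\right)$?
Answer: $\frac{611549}{8} \approx 76444.0$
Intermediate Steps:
$Z{\left(J \right)} = 1$
$F{\left(K \right)} = - \frac{63}{8}$ ($F{\left(K \right)} = -8 + \frac{1 \cdot 1^{-1}}{8} = -8 + \frac{1 \cdot 1}{8} = -8 + \frac{1}{8} \cdot 1 = -8 + \frac{1}{8} = - \frac{63}{8}$)
$u{\left(a \right)} = - \frac{63}{8} - 2 a \left(8 + a\right)$ ($u{\left(a \right)} = - \frac{63}{8} - \left(a + a\right) \left(a + 8\right) = - \frac{63}{8} - 2 a \left(8 + a\right)$)
$212 + u{\left(-19 \right)} \left(-179\right) = 212 + \left(- \frac{63}{8} - -304 - 2 \left(-19\right)^{2}\right) \left(-179\right) = 212 + \left(- \frac{63}{8} + 304 - 722\right) \left(-179\right) = 212 - - \frac{609853}{8} = 212 + \frac{609853}{8} = \frac{611549}{8}$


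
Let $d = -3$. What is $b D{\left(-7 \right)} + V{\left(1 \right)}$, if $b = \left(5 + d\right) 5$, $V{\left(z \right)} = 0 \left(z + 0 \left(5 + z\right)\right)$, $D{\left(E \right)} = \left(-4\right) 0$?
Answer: $0$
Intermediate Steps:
$D{\left(E \right)} = 0$
$V{\left(z \right)} = 0$ ($V{\left(z \right)} = 0 \left(z + 0\right) = 0 z = 0$)
$b = 10$ ($b = \left(5 - 3\right) 5 = 2 \cdot 5 = 10$)
$b D{\left(-7 \right)} + V{\left(1 \right)} = 10 \cdot 0 + 0 = 0 + 0 = 0$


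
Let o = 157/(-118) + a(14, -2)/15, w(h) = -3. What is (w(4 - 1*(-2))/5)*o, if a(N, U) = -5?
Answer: 589/590 ≈ 0.99831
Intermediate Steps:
o = -589/354 (o = 157/(-118) - 5/15 = 157*(-1/118) - 5*1/15 = -157/118 - 1/3 = -589/354 ≈ -1.6638)
(w(4 - 1*(-2))/5)*o = -3/5*(-589/354) = 589/590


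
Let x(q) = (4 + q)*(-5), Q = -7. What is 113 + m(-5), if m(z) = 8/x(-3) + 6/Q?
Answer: 3869/35 ≈ 110.54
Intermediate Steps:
x(q) = -20 - 5*q
m(z) = -86/35 (m(z) = 8/(-20 - 5*(-3)) + 6/(-7) = 8/(-20 + 15) + 6*(-⅐) = 8/(-5) - 6/7 = 8*(-⅕) - 6/7 = -8/5 - 6/7 = -86/35)
113 + m(-5) = 113 - 86/35 = 3869/35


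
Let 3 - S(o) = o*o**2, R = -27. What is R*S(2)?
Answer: 135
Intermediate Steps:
S(o) = 3 - o**3 (S(o) = 3 - o*o**2 = 3 - o**3)
R*S(2) = -27*(3 - 1*2**3) = -27*(3 - 1*8) = -27*(3 - 8) = -27*(-5) = 135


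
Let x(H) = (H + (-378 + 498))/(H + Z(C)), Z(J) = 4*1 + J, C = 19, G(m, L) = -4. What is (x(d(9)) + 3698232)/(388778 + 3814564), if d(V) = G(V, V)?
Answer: 35133262/39931749 ≈ 0.87983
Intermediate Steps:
d(V) = -4
Z(J) = 4 + J
x(H) = (120 + H)/(23 + H) (x(H) = (H + (-378 + 498))/(H + (4 + 19)) = (H + 120)/(H + 23) = (120 + H)/(23 + H))
(x(d(9)) + 3698232)/(388778 + 3814564) = ((120 - 4)/(23 - 4) + 3698232)/(388778 + 3814564) = (116/19 + 3698232)/4203342 = ((1/19)*116 + 3698232)*(1/4203342) = (116/19 + 3698232)*(1/4203342) = (70266524/19)*(1/4203342) = 35133262/39931749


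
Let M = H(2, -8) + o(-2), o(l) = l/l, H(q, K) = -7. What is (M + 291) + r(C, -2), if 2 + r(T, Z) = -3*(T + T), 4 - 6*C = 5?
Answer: 284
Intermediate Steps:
C = -⅙ (C = ⅔ - ⅙*5 = ⅔ - ⅚ = -⅙ ≈ -0.16667)
o(l) = 1
r(T, Z) = -2 - 6*T (r(T, Z) = -2 - 3*(T + T) = -2 - 6*T)
M = -6 (M = -7 + 1 = -6)
(M + 291) + r(C, -2) = (-6 + 291) + (-2 - 6*(-⅙)) = 285 + (-2 + 1) = 285 - 1 = 284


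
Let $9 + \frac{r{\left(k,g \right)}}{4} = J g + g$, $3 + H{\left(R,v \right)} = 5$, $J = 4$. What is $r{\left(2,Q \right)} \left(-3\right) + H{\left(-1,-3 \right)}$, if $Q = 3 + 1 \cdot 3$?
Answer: $-250$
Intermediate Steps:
$H{\left(R,v \right)} = 2$ ($H{\left(R,v \right)} = -3 + 5 = 2$)
$Q = 6$ ($Q = 3 + 3 = 6$)
$r{\left(k,g \right)} = -36 + 20 g$ ($r{\left(k,g \right)} = -36 + 4 \left(4 g + g\right) = -36 + 4 \cdot 5 g = -36 + 20 g$)
$r{\left(2,Q \right)} \left(-3\right) + H{\left(-1,-3 \right)} = \left(-36 + 20 \cdot 6\right) \left(-3\right) + 2 = \left(-36 + 120\right) \left(-3\right) + 2 = 84 \left(-3\right) + 2 = -252 + 2 = -250$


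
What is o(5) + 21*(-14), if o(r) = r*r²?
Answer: -169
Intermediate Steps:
o(r) = r³
o(5) + 21*(-14) = 5³ + 21*(-14) = 125 - 294 = -169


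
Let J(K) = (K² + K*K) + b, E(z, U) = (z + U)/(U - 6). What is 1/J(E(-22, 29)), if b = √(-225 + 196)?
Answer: 51842/8124993 - 279841*I*√29/8124993 ≈ 0.0063806 - 0.18548*I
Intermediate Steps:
b = I*√29 (b = √(-29) = I*√29 ≈ 5.3852*I)
E(z, U) = (U + z)/(-6 + U)
J(K) = 2*K² + I*√29 (J(K) = (K² + K*K) + I*√29 = (K² + K²) + I*√29 = 2*K² + I*√29)
1/J(E(-22, 29)) = 1/(2*((29 - 22)/(-6 + 29))² + I*√29) = 1/(2*(7/23)² + I*√29) = 1/(2*(49/529) + I*√29) = 1/(98/529 + I*√29)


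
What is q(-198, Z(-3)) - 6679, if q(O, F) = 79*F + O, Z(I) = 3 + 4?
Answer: -6324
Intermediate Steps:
Z(I) = 7
q(O, F) = O + 79*F
q(-198, Z(-3)) - 6679 = (-198 + 79*7) - 6679 = (-198 + 553) - 6679 = 355 - 6679 = -6324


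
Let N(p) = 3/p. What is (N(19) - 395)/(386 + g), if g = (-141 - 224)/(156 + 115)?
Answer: -2033042/1980579 ≈ -1.0265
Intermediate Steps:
g = -365/271 ≈ -1.3469
(N(19) - 395)/(386 + g) = (3/19 - 395)/(386 - 365/271) = (3*(1/19) - 395)/(104241/271) = (3/19 - 395)*(271/104241) = -7502/19*271/104241 = -2033042/1980579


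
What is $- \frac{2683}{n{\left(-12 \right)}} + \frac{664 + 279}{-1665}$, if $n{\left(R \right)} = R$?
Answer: $\frac{1485293}{6660} \approx 223.02$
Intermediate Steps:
$- \frac{2683}{n{\left(-12 \right)}} + \frac{664 + 279}{-1665} = - \frac{2683}{-12} + \frac{664 + 279}{-1665} = \left(-2683\right) \left(- \frac{1}{12}\right) + 943 \left(- \frac{1}{1665}\right) = \frac{2683}{12} - \frac{943}{1665} = \frac{1485293}{6660}$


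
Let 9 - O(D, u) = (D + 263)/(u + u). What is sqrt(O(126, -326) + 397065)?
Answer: sqrt(42199499831)/326 ≈ 630.14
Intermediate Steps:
O(D, u) = 9 - (263 + D)/(2*u) (O(D, u) = 9 - (D + 263)/(u + u) = 9 - (263 + D)/(2*u))
sqrt(O(126, -326) + 397065) = sqrt((1/2)*(-263 - 1*126 + 18*(-326))/(-326) + 397065) = sqrt((1/2)*(-1/326)*(-263 - 126 - 5868) + 397065) = sqrt((1/2)*(-1/326)*(-6257) + 397065) = sqrt(6257/652 + 397065) = sqrt(258892637/652) = sqrt(42199499831)/326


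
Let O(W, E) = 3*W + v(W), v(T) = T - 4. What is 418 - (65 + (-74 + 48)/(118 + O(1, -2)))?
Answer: 20840/59 ≈ 353.22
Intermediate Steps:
v(T) = -4 + T
O(W, E) = -4 + 4*W (O(W, E) = 3*W + (-4 + W) = -4 + 4*W)
418 - (65 + (-74 + 48)/(118 + O(1, -2))) = 418 - (65 + (-74 + 48)/(118 + (-4 + 4*1))) = 418 - (65 - 26/(118 + (-4 + 4))) = 418 - (65 - 26/(118 + 0)) = 418 - (65 - 26/118) = 418 - (65 - 26*1/118) = 418 - (65 - 13/59) = 418 - 1*3822/59 = 418 - 3822/59 = 20840/59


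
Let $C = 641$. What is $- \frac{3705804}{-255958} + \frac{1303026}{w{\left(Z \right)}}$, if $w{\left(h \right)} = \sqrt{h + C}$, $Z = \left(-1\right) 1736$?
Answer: $\frac{1852902}{127979} - \frac{434342 i \sqrt{1095}}{365} \approx 14.478 - 39377.0 i$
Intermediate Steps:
$Z = -1736$
$w{\left(h \right)} = \sqrt{641 + h}$ ($w{\left(h \right)} = \sqrt{h + 641} = \sqrt{641 + h}$)
$- \frac{3705804}{-255958} + \frac{1303026}{w{\left(Z \right)}} = - \frac{3705804}{-255958} + \frac{1303026}{\sqrt{641 - 1736}} = \left(-3705804\right) \left(- \frac{1}{255958}\right) + \frac{1303026}{\sqrt{-1095}} = \frac{1852902}{127979} + \frac{1303026}{i \sqrt{1095}} = \frac{1852902}{127979} + 1303026 \left(- \frac{i \sqrt{1095}}{1095}\right) = \frac{1852902}{127979} - \frac{434342 i \sqrt{1095}}{365}$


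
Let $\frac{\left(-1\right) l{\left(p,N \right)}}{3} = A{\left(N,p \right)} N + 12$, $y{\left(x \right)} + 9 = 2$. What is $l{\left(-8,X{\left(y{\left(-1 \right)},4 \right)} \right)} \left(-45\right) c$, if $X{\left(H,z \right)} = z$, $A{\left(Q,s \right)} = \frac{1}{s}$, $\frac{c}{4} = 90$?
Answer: $558900$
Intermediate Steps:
$c = 360$ ($c = 4 \cdot 90 = 360$)
$y{\left(x \right)} = -7$ ($y{\left(x \right)} = -9 + 2 = -7$)
$l{\left(p,N \right)} = -36 - \frac{3 N}{p}$ ($l{\left(p,N \right)} = - 3 \left(\frac{N}{p} + 12\right) = - 3 \left(12 + \frac{N}{p}\right) = -36 - \frac{3 N}{p}$)
$l{\left(-8,X{\left(y{\left(-1 \right)},4 \right)} \right)} \left(-45\right) c = \left(-36 - \frac{12}{-8}\right) \left(-45\right) 360 = \left(-36 - 12 \left(- \frac{1}{8}\right)\right) \left(-45\right) 360 = \left(-36 + \frac{3}{2}\right) \left(-45\right) 360 = \left(- \frac{69}{2}\right) \left(-45\right) 360 = \frac{3105}{2} \cdot 360 = 558900$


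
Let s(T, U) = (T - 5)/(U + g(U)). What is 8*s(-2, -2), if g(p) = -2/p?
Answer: 56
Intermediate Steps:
s(T, U) = (-5 + T)/(U - 2/U) (s(T, U) = (T - 5)/(U - 2/U) = (-5 + T)/(U - 2/U))
8*s(-2, -2) = 8*(-2*(-5 - 2)/(-2 + (-2)²)) = 8*(-2*(-7)/(-2 + 4)) = 8*(-2*(-7)/2) = 8*(-2*½*(-7)) = 8*7 = 56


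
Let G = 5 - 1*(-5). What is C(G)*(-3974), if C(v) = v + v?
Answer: -79480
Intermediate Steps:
G = 10 (G = 5 + 5 = 10)
C(v) = 2*v
C(G)*(-3974) = (2*10)*(-3974) = 20*(-3974) = -79480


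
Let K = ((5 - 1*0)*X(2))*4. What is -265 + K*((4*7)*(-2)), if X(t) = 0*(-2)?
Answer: -265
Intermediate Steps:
X(t) = 0
K = 0 (K = ((5 - 1*0)*0)*4 = ((5 + 0)*0)*4 = (5*0)*4 = 0*4 = 0)
-265 + K*((4*7)*(-2)) = -265 + 0*((4*7)*(-2)) = -265 + 0*(28*(-2)) = -265 + 0*(-56) = -265 + 0 = -265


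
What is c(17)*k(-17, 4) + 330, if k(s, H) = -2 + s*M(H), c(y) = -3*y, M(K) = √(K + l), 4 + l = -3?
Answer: 432 + 867*I*√3 ≈ 432.0 + 1501.7*I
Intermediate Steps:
l = -7 (l = -4 - 3 = -7)
M(K) = √(-7 + K) (M(K) = √(K - 7) = √(-7 + K))
k(s, H) = -2 + s*√(-7 + H)
c(17)*k(-17, 4) + 330 = (-3*17)*(-2 - 17*√(-7 + 4)) + 330 = -51*(-2 - 17*I*√3) + 330 = (102 + 867*I*√3) + 330 = 432 + 867*I*√3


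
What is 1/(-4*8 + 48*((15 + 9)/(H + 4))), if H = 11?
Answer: 5/224 ≈ 0.022321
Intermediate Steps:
1/(-4*8 + 48*((15 + 9)/(H + 4))) = 1/(-4*8 + 48*((15 + 9)/(11 + 4))) = 1/(-32 + 48*(24/15)) = 1/(-32 + 48*(24*(1/15))) = 1/(-32 + 48*(8/5)) = 1/(-32 + 384/5) = 1/(224/5) = 5/224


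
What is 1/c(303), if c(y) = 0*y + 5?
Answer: ⅕ ≈ 0.20000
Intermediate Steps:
c(y) = 5 (c(y) = 0 + 5 = 5)
1/c(303) = 1/5 = ⅕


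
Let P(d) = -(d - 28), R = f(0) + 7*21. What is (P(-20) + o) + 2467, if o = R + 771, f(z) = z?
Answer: 3433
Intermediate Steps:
R = 147 (R = 0 + 7*21 = 0 + 147 = 147)
P(d) = 28 - d (P(d) = -(-28 + d) = 28 - d)
o = 918 (o = 147 + 771 = 918)
(P(-20) + o) + 2467 = ((28 - 1*(-20)) + 918) + 2467 = ((28 + 20) + 918) + 2467 = (48 + 918) + 2467 = 966 + 2467 = 3433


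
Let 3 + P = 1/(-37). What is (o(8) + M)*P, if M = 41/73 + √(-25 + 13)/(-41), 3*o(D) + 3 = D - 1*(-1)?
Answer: -20944/2701 + 224*I*√3/1517 ≈ -7.7542 + 0.25575*I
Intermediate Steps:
o(D) = -⅔ + D/3 (o(D) = -1 + (D - 1*(-1))/3 = -1 + (D + 1)/3 = -1 + (1 + D)/3 = -1 + (⅓ + D/3) = -⅔ + D/3)
P = -112/37 (P = -3 + 1/(-37) = -3 - 1/37 = -112/37 ≈ -3.0270)
M = 41/73 - 2*I*√3/41 (M = 41*(1/73) + √(-12)*(-1/41) = 41/73 + (2*I*√3)*(-1/41) = 41/73 - 2*I*√3/41 ≈ 0.56164 - 0.08449*I)
(o(8) + M)*P = ((-⅔ + (⅓)*8) + (41/73 - 2*I*√3/41))*(-112/37) = ((-⅔ + 8/3) + (41/73 - 2*I*√3/41))*(-112/37) = (2 + (41/73 - 2*I*√3/41))*(-112/37) = (187/73 - 2*I*√3/41)*(-112/37) = -20944/2701 + 224*I*√3/1517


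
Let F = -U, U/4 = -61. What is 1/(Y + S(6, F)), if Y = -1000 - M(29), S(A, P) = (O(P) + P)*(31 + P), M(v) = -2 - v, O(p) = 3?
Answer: 1/66956 ≈ 1.4935e-5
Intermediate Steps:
U = -244 (U = 4*(-61) = -244)
F = 244 (F = -1*(-244) = 244)
S(A, P) = (3 + P)*(31 + P)
Y = -969 (Y = -1000 - (-2 - 1*29) = -1000 - (-2 - 29) = -1000 - 1*(-31) = -1000 + 31 = -969)
1/(Y + S(6, F)) = 1/(-969 + (93 + 244² + 34*244)) = 1/(-969 + (93 + 59536 + 8296)) = 1/(-969 + 67925) = 1/66956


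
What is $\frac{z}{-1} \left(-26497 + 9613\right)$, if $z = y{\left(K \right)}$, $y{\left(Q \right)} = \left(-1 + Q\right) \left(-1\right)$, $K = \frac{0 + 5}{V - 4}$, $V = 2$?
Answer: $59094$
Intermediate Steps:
$K = - \frac{5}{2}$ ($K = \frac{0 + 5}{2 - 4} = \frac{5}{-2} = 5 \left(- \frac{1}{2}\right) = - \frac{5}{2} \approx -2.5$)
$y{\left(Q \right)} = 1 - Q$
$z = \frac{7}{2}$ ($z = 1 - - \frac{5}{2} = 1 + \frac{5}{2} = \frac{7}{2} \approx 3.5$)
$\frac{z}{-1} \left(-26497 + 9613\right) = \frac{7}{2 \left(-1\right)} \left(-26497 + 9613\right) = \frac{7}{2} \left(-1\right) \left(-16884\right) = \left(- \frac{7}{2}\right) \left(-16884\right) = 59094$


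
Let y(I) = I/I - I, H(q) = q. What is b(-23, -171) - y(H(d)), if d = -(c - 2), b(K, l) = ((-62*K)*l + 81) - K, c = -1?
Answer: -243740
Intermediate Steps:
b(K, l) = 81 - K - 62*K*l (b(K, l) = (-62*K*l + 81) - K = (81 - 62*K*l) - K = 81 - K - 62*K*l)
d = 3 (d = -(-1 - 2) = -1*(-3) = 3)
y(I) = 1 - I
b(-23, -171) - y(H(d)) = (81 - 1*(-23) - 62*(-23)*(-171)) - (1 - 1*3) = (81 + 23 - 243846) - (1 - 3) = -243742 - 1*(-2) = -243742 + 2 = -243740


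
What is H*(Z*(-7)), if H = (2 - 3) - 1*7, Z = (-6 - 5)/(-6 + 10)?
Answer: -154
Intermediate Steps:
Z = -11/4 ≈ -2.7500
H = -8 (H = -1 - 7 = -8)
H*(Z*(-7)) = -(-22)*(-7) = -8*77/4 = -154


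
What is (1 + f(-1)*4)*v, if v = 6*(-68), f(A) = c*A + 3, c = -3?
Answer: -10200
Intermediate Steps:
f(A) = 3 - 3*A (f(A) = -3*A + 3 = 3 - 3*A)
v = -408
(1 + f(-1)*4)*v = (1 + (3 - 3*(-1))*4)*(-408) = (1 + (3 + 3)*4)*(-408) = (1 + 6*4)*(-408) = (1 + 24)*(-408) = 25*(-408) = -10200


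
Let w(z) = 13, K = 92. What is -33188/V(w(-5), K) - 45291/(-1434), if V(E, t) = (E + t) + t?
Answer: -12889755/94166 ≈ -136.88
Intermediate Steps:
V(E, t) = E + 2*t
-33188/V(w(-5), K) - 45291/(-1434) = -33188/(13 + 2*92) - 45291/(-1434) = -33188/(13 + 184) - 45291*(-1/1434) = -33188/197 + 15097/478 = -12889755/94166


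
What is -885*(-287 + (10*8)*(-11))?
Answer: 1032795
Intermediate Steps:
-885*(-287 + (10*8)*(-11)) = -885*(-287 + 80*(-11)) = -885*(-287 - 880) = -885*(-1167) = 1032795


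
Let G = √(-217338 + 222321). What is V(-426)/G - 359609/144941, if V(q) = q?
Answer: -359609/144941 - 142*√4983/1661 ≈ -8.5159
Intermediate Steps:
G = √4983 ≈ 70.590
V(-426)/G - 359609/144941 = -426*√4983/4983 - 359609/144941 = -142*√4983/1661 - 359609*1/144941 = -142*√4983/1661 - 359609/144941 = -359609/144941 - 142*√4983/1661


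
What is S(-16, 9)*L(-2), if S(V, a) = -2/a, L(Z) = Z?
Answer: 4/9 ≈ 0.44444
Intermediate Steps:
S(-16, 9)*L(-2) = -2/9*(-2) = 4/9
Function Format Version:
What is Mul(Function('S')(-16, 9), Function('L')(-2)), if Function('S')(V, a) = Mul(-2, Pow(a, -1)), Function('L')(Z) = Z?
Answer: Rational(4, 9) ≈ 0.44444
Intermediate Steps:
Mul(Function('S')(-16, 9), Function('L')(-2)) = Mul(Mul(-2, Pow(9, -1)), -2) = Mul(Mul(-2, Rational(1, 9)), -2) = Mul(Rational(-2, 9), -2) = Rational(4, 9)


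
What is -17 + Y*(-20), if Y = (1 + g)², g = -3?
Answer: -97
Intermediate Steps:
Y = 4 (Y = (1 - 3)² = (-2)² = 4)
-17 + Y*(-20) = -17 + 4*(-20) = -17 - 80 = -97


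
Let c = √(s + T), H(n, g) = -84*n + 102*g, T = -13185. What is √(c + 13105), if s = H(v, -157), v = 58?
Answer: √(13105 + I*√34071) ≈ 114.48 + 0.8062*I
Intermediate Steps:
s = -20886 (s = -84*58 + 102*(-157) = -4872 - 16014 = -20886)
c = I*√34071 (c = √(-20886 - 13185) = √(-34071) = I*√34071 ≈ 184.58*I)
√(c + 13105) = √(I*√34071 + 13105) = √(13105 + I*√34071)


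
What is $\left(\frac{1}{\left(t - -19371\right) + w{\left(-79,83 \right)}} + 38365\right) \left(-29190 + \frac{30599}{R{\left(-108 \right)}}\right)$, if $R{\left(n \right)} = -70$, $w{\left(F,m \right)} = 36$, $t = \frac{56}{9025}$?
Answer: $- \frac{1393569268688813466}{1226037617} \approx -1.1366 \cdot 10^{9}$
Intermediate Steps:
$t = \frac{56}{9025}$ ($t = 56 \cdot \frac{1}{9025} = \frac{56}{9025} \approx 0.006205$)
$\left(\frac{1}{\left(t - -19371\right) + w{\left(-79,83 \right)}} + 38365\right) \left(-29190 + \frac{30599}{R{\left(-108 \right)}}\right) = \left(\frac{1}{\left(\frac{56}{9025} - -19371\right) + 36} + 38365\right) \left(-29190 + \frac{30599}{-70}\right) = \left(\frac{1}{\left(\frac{56}{9025} + 19371\right) + 36} + 38365\right) \left(-29190 + 30599 \left(- \frac{1}{70}\right)\right) = \left(\frac{1}{\frac{174823331}{9025} + 36} + 38365\right) \left(-29190 - \frac{30599}{70}\right) = \left(\frac{1}{\frac{175148231}{9025}} + 38365\right) \left(- \frac{2073899}{70}\right) = \left(\frac{9025}{175148231} + 38365\right) \left(- \frac{2073899}{70}\right) = \frac{6719561891340}{175148231} \left(- \frac{2073899}{70}\right) = - \frac{1393569268688813466}{1226037617}$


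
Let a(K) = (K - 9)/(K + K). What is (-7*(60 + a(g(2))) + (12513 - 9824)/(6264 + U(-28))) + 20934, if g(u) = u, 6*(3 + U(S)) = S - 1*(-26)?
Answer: 771064189/37564 ≈ 20527.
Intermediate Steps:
U(S) = 4/3 + S/6 (U(S) = -3 + (S - 1*(-26))/6 = -3 + (S + 26)/6 = -3 + (26 + S)/6 = -3 + (13/3 + S/6) = 4/3 + S/6)
a(K) = (-9 + K)/(2*K) (a(K) = (-9 + K)/((2*K)) = (-9 + K)*(1/(2*K)) = (-9 + K)/(2*K))
(-7*(60 + a(g(2))) + (12513 - 9824)/(6264 + U(-28))) + 20934 = (-7*(60 + (½)*(-9 + 2)/2) + (12513 - 9824)/(6264 + (4/3 + (⅙)*(-28)))) + 20934 = (-7*(60 + (½)*(½)*(-7)) + 2689/(6264 + (4/3 - 14/3))) + 20934 = (-7*(60 - 7/4) + 2689/(6264 - 10/3)) + 20934 = (-7*233/4 + 2689/(18782/3)) + 20934 = (-1631/4 + 2689*(3/18782)) + 20934 = (-1631/4 + 8067/18782) + 20934 = -15300587/37564 + 20934 = 771064189/37564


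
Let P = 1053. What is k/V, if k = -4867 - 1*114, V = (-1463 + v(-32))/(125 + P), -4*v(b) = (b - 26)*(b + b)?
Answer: 5867618/2391 ≈ 2454.0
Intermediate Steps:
v(b) = -b*(-26 + b)/2 (v(b) = -(b - 26)*(b + b)/4 = -(-26 + b)*2*b/4 = -b*(-26 + b)/2)
V = -2391/1178 (V = (-1463 + (½)*(-32)*(26 - 1*(-32)))/(125 + 1053) = (-1463 + (½)*(-32)*(26 + 32))/1178 = (-1463 + (½)*(-32)*58)*(1/1178) = (-1463 - 928)*(1/1178) = -2391*1/1178 = -2391/1178 ≈ -2.0297)
k = -4981 (k = -4867 - 114 = -4981)
k/V = -4981/(-2391/1178) = -4981*(-1178/2391) = 5867618/2391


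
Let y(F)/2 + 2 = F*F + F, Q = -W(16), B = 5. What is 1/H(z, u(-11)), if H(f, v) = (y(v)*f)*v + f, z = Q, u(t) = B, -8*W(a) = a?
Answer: 1/562 ≈ 0.0017794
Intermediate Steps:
W(a) = -a/8
u(t) = 5
Q = 2 (Q = -(-1)*16/8 = -1*(-2) = 2)
z = 2
y(F) = -4 + 2*F + 2*F**2 (y(F) = -4 + 2*(F*F + F) = -4 + 2*(F**2 + F) = -4 + 2*(F + F**2) = -4 + (2*F + 2*F**2) = -4 + 2*F + 2*F**2)
H(f, v) = f + f*v*(-4 + 2*v + 2*v**2) (H(f, v) = ((-4 + 2*v + 2*v**2)*f)*v + f = (f*(-4 + 2*v + 2*v**2))*v + f = f*v*(-4 + 2*v + 2*v**2) + f = f + f*v*(-4 + 2*v + 2*v**2))
1/H(z, u(-11)) = 1/(2*(1 + 2*5*(-2 + 5 + 5**2))) = 1/(2*(1 + 2*5*(-2 + 5 + 25))) = 1/(2*(1 + 2*5*28)) = 1/(2*(1 + 280)) = 1/(2*281) = 1/562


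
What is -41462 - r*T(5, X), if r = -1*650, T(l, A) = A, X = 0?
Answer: -41462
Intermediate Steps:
r = -650
-41462 - r*T(5, X) = -41462 - (-650)*0 = -41462 - 1*0 = -41462 + 0 = -41462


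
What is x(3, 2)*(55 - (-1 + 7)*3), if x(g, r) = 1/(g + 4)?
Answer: 37/7 ≈ 5.2857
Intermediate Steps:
x(g, r) = 1/(4 + g)
x(3, 2)*(55 - (-1 + 7)*3) = (55 - (-1 + 7)*3)/(4 + 3) = (55 - 6*3)/7 = (55 - 1*18)/7 = (55 - 18)/7 = (⅐)*37 = 37/7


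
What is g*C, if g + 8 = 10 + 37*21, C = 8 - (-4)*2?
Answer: 12464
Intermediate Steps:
C = 16 (C = 8 - 1*(-8) = 8 + 8 = 16)
g = 779 (g = -8 + (10 + 37*21) = -8 + (10 + 777) = -8 + 787 = 779)
g*C = 779*16 = 12464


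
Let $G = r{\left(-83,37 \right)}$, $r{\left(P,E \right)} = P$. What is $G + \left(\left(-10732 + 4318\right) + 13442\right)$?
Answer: $6945$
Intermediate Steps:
$G = -83$
$G + \left(\left(-10732 + 4318\right) + 13442\right) = -83 + \left(\left(-10732 + 4318\right) + 13442\right) = -83 + \left(-6414 + 13442\right) = -83 + 7028 = 6945$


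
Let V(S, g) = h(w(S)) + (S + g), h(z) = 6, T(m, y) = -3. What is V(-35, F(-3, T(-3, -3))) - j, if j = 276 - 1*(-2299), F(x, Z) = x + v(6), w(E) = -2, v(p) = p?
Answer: -2601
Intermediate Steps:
F(x, Z) = 6 + x (F(x, Z) = x + 6 = 6 + x)
j = 2575 (j = 276 + 2299 = 2575)
V(S, g) = 6 + S + g (V(S, g) = 6 + (S + g) = 6 + S + g)
V(-35, F(-3, T(-3, -3))) - j = (6 - 35 + (6 - 3)) - 1*2575 = (6 - 35 + 3) - 2575 = -26 - 2575 = -2601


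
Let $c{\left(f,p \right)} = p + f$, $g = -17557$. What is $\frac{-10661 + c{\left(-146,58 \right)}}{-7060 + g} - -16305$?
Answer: $\frac{401390934}{24617} \approx 16305.0$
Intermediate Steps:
$c{\left(f,p \right)} = f + p$
$\frac{-10661 + c{\left(-146,58 \right)}}{-7060 + g} - -16305 = \frac{-10661 + \left(-146 + 58\right)}{-7060 - 17557} - -16305 = \frac{-10661 - 88}{-24617} + 16305 = \left(-10749\right) \left(- \frac{1}{24617}\right) + 16305 = \frac{10749}{24617} + 16305 = \frac{401390934}{24617}$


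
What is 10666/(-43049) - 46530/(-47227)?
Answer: 1499346788/2033075123 ≈ 0.73748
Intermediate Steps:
10666/(-43049) - 46530/(-47227) = 10666*(-1/43049) - 46530*(-1/47227) = -10666/43049 + 46530/47227 = 1499346788/2033075123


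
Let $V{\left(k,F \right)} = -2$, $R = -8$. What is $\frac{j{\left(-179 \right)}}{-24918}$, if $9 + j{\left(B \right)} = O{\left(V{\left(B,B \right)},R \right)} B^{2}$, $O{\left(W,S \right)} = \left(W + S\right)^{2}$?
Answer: $- \frac{3204091}{24918} \approx -128.59$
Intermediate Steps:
$O{\left(W,S \right)} = \left(S + W\right)^{2}$
$j{\left(B \right)} = -9 + 100 B^{2}$ ($j{\left(B \right)} = -9 + \left(-8 - 2\right)^{2} B^{2} = -9 + \left(-10\right)^{2} B^{2} = -9 + 100 B^{2}$)
$\frac{j{\left(-179 \right)}}{-24918} = \frac{-9 + 100 \left(-179\right)^{2}}{-24918} = \left(-9 + 100 \cdot 32041\right) \left(- \frac{1}{24918}\right) = \left(-9 + 3204100\right) \left(- \frac{1}{24918}\right) = 3204091 \left(- \frac{1}{24918}\right) = - \frac{3204091}{24918}$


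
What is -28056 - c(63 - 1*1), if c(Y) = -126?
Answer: -27930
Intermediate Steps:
-28056 - c(63 - 1*1) = -28056 - 1*(-126) = -28056 + 126 = -27930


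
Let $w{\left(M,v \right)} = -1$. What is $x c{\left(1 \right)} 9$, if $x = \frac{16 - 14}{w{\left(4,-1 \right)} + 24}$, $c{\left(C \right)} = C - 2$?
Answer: $- \frac{18}{23} \approx -0.78261$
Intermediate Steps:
$c{\left(C \right)} = -2 + C$
$x = \frac{2}{23}$ ($x = \frac{16 - 14}{-1 + 24} = \frac{2}{23} \approx 0.086957$)
$x c{\left(1 \right)} 9 = \frac{2 \left(-2 + 1\right)}{23} \cdot 9 = \frac{2}{23} \left(-1\right) 9 = \left(- \frac{2}{23}\right) 9 = - \frac{18}{23}$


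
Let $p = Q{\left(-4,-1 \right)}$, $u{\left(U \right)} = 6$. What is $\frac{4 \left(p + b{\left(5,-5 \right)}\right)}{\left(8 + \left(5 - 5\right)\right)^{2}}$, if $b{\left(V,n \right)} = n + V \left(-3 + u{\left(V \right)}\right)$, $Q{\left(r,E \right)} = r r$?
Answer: $\frac{13}{8} \approx 1.625$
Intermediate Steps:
$Q{\left(r,E \right)} = r^{2}$
$p = 16$ ($p = \left(-4\right)^{2} = 16$)
$b{\left(V,n \right)} = n + 3 V$ ($b{\left(V,n \right)} = n + V \left(-3 + 6\right) = n + V 3 = n + 3 V$)
$\frac{4 \left(p + b{\left(5,-5 \right)}\right)}{\left(8 + \left(5 - 5\right)\right)^{2}} = \frac{4 \left(16 + \left(-5 + 3 \cdot 5\right)\right)}{\left(8 + \left(5 - 5\right)\right)^{2}} = \frac{4 \left(16 + \left(-5 + 15\right)\right)}{\left(8 + \left(5 - 5\right)\right)^{2}} = \frac{4 \left(16 + 10\right)}{\left(8 + 0\right)^{2}} = \frac{4 \cdot 26}{8^{2}} = \frac{104}{64} = 104 \cdot \frac{1}{64} = \frac{13}{8}$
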